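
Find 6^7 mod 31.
By repeated squaring mod 31: 6^{1}≡6, 6^{2}≡5, 6^{4}≡25. Then 6^{7} = 6^{4+2+1} ≡ 25 × 5 × 6 ≡ 6 mod 31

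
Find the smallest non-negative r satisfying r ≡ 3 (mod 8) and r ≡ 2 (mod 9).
M = 8 × 9 = 72. M₁ = 9, y₁ ≡ 1 (mod 8). M₂ = 8, y₂ ≡ 8 (mod 9). r = 3×9×1 + 2×8×8 ≡ 11 (mod 72)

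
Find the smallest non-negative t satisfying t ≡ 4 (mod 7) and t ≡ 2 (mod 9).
M = 7 × 9 = 63. M₁ = 9, y₁ ≡ 4 (mod 7). M₂ = 7, y₂ ≡ 4 (mod 9). t = 4×9×4 + 2×7×4 ≡ 11 (mod 63)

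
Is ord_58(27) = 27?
Powers of 27 mod 58: 27^1≡27, 27^2≡33, 27^3≡21, 27^4≡45, 27^5≡55, 27^6≡35, 27^7≡17, 27^8≡53, 27^9≡39, 27^10≡9, 27^11≡11, 27^12≡7, 27^13≡15, 27^14≡57, 27^15≡31, 27^16≡25, 27^17≡37, 27^18≡13, 27^19≡3, 27^20≡23, 27^21≡41, 27^22≡5, 27^23≡19, 27^24≡49, 27^25≡47, 27^26≡51, 27^27≡43, 27^28≡1. 27^27≡43≢1, so ord ≠ 27. No, the actual order is 28.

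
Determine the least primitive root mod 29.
g = 2. Powers: [2, 4, 8, 16, 3, 6, ...] generates all 28 non-zero residues.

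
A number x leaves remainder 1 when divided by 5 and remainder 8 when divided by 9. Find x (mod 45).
M = 5 × 9 = 45. M₁ = 9, y₁ ≡ 4 (mod 5). M₂ = 5, y₂ ≡ 2 (mod 9). x = 1×9×4 + 8×5×2 ≡ 26 (mod 45)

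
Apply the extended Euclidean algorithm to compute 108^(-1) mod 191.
Extended GCD: 108(23) + 191(-13) = 1. So 108^(-1) ≡ 23 (mod 191). Verify: 108 × 23 = 2484 ≡ 1 (mod 191)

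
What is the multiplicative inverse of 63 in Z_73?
Since 73 is prime, by Fermat 63^(-1) ≡ 63^{71} ≡ 51 (mod 73). Verify: 63 × 51 = 3213 ≡ 1 (mod 73)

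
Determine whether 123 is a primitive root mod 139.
ord_139(123) divides 138. For each prime q|138: 123^{69}≡138, 123^{46}≡96, 123^{6}≡55, none ≡ 1. So 123 has order 138 and is a primitive root mod 139.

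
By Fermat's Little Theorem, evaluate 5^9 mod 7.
By Fermat: 5^{6} ≡ 1 mod 7. So 5^{9} = 5^{6} · 5^{3} ≡ 5^{3} ≡ 6 mod 7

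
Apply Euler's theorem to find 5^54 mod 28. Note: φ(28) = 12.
By Euler: 5^{12} ≡ 1 mod 28 since gcd(5, 28) = 1. 54 = 4×12 + 6. So 5^{54} ≡ 5^{6} ≡ 1 mod 28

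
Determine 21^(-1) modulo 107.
Since 107 is prime, by Fermat 21^(-1) ≡ 21^{105} ≡ 51 mod 107. Verify: 21 × 51 = 1071 ≡ 1 mod 107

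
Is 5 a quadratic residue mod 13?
By Euler's criterion: 5^{6} ≡ 12 mod 13. Since this equals -1 (≡ 12), 5 is not a QR.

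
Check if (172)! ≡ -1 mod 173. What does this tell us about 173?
(172)! mod 173 = 172. Since this equals -1 mod 173, Wilson confirms 173 is prime.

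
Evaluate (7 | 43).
(7/43) = 7^{21} mod 43 = -1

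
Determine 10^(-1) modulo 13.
Since 13 is prime, by Fermat 10^(-1) ≡ 10^{11} ≡ 4 (mod 13). Verify: 10 × 4 = 40 ≡ 1 (mod 13)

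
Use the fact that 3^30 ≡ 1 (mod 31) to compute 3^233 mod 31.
By Fermat: 3^{30} ≡ 1 (mod 31). 233 ≡ 23 (mod 30). So 3^{233} ≡ 3^{23} ≡ 11 (mod 31)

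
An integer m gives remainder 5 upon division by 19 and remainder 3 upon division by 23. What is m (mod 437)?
M = 19 × 23 = 437. M₁ = 23, y₁ ≡ 5 (mod 19). M₂ = 19, y₂ ≡ 17 (mod 23). m = 5×23×5 + 3×19×17 ≡ 233 (mod 437)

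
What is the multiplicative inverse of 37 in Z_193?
Since 193 is prime, by Fermat 37^(-1) ≡ 37^{191} ≡ 120 mod 193. Verify: 37 × 120 = 4440 ≡ 1 mod 193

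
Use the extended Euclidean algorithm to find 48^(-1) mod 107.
Extended GCD: 48(29) + 107(-13) = 1. So 48^(-1) ≡ 29 mod 107. Verify: 48 × 29 = 1392 ≡ 1 mod 107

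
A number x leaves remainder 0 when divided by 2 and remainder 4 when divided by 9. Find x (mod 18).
M = 2 × 9 = 18. M₁ = 9, y₁ ≡ 1 (mod 2). M₂ = 2, y₂ ≡ 5 (mod 9). x = 0×9×1 + 4×2×5 ≡ 4 (mod 18)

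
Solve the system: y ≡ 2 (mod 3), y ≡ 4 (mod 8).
M = 3 × 8 = 24. M₁ = 8, y₁ ≡ 2 (mod 3). M₂ = 3, y₂ ≡ 3 (mod 8). y = 2×8×2 + 4×3×3 ≡ 20 (mod 24)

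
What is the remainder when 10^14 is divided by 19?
By repeated squaring (mod 19): 10^{1}≡10, 10^{2}≡5, 10^{4}≡6, 10^{8}≡17. Then 10^{14} = 10^{8+4+2} ≡ 17 × 6 × 5 ≡ 16 (mod 19)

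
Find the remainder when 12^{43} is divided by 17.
By Fermat: 12^{16} ≡ 1 mod 17. 43 = 2×16 + 11. So 12^{43} ≡ 12^{11} ≡ 6 mod 17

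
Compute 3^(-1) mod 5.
Since 5 is prime, by Fermat 3^(-1) ≡ 3^{3} ≡ 2 mod 5. Verify: 3 × 2 = 6 ≡ 1 mod 5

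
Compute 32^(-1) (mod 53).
Since 53 is prime, by Fermat 32^(-1) ≡ 32^{51} ≡ 5 (mod 53). Verify: 32 × 5 = 160 ≡ 1 (mod 53)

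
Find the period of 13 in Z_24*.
Powers of 13 mod 24: 13^1≡13, 13^2≡1. So the order of 13 is 2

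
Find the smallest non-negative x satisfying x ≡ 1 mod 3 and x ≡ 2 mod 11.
M = 3 × 11 = 33. M₁ = 11, y₁ ≡ 2 mod 3. M₂ = 3, y₂ ≡ 4 mod 11. x = 1×11×2 + 2×3×4 ≡ 13 mod 33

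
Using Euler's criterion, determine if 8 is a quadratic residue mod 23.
By Euler's criterion: 8^{11} ≡ 1 mod 23. Since this equals 1, 8 is a QR.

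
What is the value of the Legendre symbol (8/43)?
(8/43) = 8^{21} mod 43 = -1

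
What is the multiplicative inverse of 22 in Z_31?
Since 31 is prime, by Fermat 22^(-1) ≡ 22^{29} ≡ 24 (mod 31). Verify: 22 × 24 = 528 ≡ 1 (mod 31)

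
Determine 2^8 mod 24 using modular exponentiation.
By repeated squaring mod 24: 2^{1}≡2, 2^{2}≡4, 2^{4}≡16, 2^{8}≡16. So 2^{8} ≡ 16 mod 24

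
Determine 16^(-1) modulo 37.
Since 37 is prime, by Fermat 16^(-1) ≡ 16^{35} ≡ 7 (mod 37). Verify: 16 × 7 = 112 ≡ 1 (mod 37)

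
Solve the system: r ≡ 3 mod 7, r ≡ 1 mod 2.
M = 7 × 2 = 14. M₁ = 2, y₁ ≡ 4 mod 7. M₂ = 7, y₂ ≡ 1 mod 2. r = 3×2×4 + 1×7×1 ≡ 3 mod 14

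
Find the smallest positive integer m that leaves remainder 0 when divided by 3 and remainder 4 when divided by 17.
M = 3 × 17 = 51. M₁ = 17, y₁ ≡ 2 (mod 3). M₂ = 3, y₂ ≡ 6 (mod 17). m = 0×17×2 + 4×3×6 ≡ 21 (mod 51)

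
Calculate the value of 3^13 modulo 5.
Using Fermat: 3^{4} ≡ 1 mod 5. 13 ≡ 1 mod 4. So 3^{13} ≡ 3^{1} ≡ 3 mod 5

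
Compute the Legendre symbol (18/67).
(18/67) = 18^{33} mod 67 = -1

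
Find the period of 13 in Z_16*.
Powers of 13 mod 16: 13^1≡13, 13^2≡9, 13^3≡5, 13^4≡1. So the order of 13 is 4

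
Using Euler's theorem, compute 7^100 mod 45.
By Euler: 7^{24} ≡ 1 mod 45 since gcd(7, 45) = 1. 100 = 4×24 + 4. So 7^{100} ≡ 7^{4} ≡ 16 mod 45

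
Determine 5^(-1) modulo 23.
Since 23 is prime, by Fermat 5^(-1) ≡ 5^{21} ≡ 14 mod 23. Verify: 5 × 14 = 70 ≡ 1 mod 23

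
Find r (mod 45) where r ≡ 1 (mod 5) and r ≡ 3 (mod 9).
M = 5 × 9 = 45. M₁ = 9, y₁ ≡ 4 (mod 5). M₂ = 5, y₂ ≡ 2 (mod 9). r = 1×9×4 + 3×5×2 ≡ 21 (mod 45)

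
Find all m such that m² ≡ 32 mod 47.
The square roots of 32 mod 47 are 28 and 19. Verify: 28² = 784 ≡ 32 mod 47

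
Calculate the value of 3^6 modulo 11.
By repeated squaring (mod 11): 3^{1}≡3, 3^{2}≡9, 3^{4}≡4. Then 3^{6} = 3^{4+2} ≡ 4 × 9 ≡ 3 (mod 11)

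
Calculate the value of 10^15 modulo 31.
By repeated squaring (mod 31): 10^{1}≡10, 10^{2}≡7, 10^{4}≡18, 10^{8}≡14. Then 10^{15} = 10^{8+4+2+1} ≡ 14 × 18 × 7 × 10 ≡ 1 (mod 31)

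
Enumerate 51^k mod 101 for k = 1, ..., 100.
51^1, 51^2, ..., 51^{100} mod 101: [51, 76, 38, 19, 60, 30, 15, 58, 29, 65, 83, 92, 46, 23, 62, 31, 66, 33, 67, 84, 42, 21, 61, 81, 91, 96, 48, 24, 12, 6, 3, 52, 26, 13, 57, 79, 90, 45, 73, 87, 94, 47, 74, 37, 69, 85, 93, 97, 99, 100, 50, 25, 63, 82, 41, 71, 86, 43, 72, 36, 18, 9, 55, 78, 39, 70, 35, 68, 34, 17, 59, 80, 40, 20, 10, 5, 53, 77, 89, 95, 98, 49, 75, 88, 44, 22, 11, 56, 28, 14, 7, 54, 27, 64, 32, 16, 8, 4, 2, 1]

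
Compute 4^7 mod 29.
By repeated squaring mod 29: 4^{1}≡4, 4^{2}≡16, 4^{4}≡24. Then 4^{7} = 4^{4+2+1} ≡ 24 × 16 × 4 ≡ 28 mod 29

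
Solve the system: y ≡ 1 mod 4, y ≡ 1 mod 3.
M = 4 × 3 = 12. M₁ = 3, y₁ ≡ 3 mod 4. M₂ = 4, y₂ ≡ 1 mod 3. y = 1×3×3 + 1×4×1 ≡ 1 mod 12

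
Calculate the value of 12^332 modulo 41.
Using Fermat: 12^{40} ≡ 1 mod 41. 332 ≡ 12 mod 40. So 12^{332} ≡ 12^{12} ≡ 25 mod 41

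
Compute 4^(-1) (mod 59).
Since 59 is prime, by Fermat 4^(-1) ≡ 4^{57} ≡ 15 (mod 59). Verify: 4 × 15 = 60 ≡ 1 (mod 59)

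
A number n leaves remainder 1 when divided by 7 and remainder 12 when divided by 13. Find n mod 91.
M = 7 × 13 = 91. M₁ = 13, y₁ ≡ 6 mod 7. M₂ = 7, y₂ ≡ 2 mod 13. n = 1×13×6 + 12×7×2 ≡ 64 mod 91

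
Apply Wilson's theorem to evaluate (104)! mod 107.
(106)! = (104)! × (105) × (106) ≡ -1 mod 107. So (104)! ≡ -1 × [(106)(105)]^(-1) ≡ 53 mod 107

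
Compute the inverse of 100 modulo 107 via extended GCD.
Extended GCD: 100(-46) + 107(43) = 1. So 100^(-1) ≡ -46 ≡ 61 (mod 107). Verify: 100 × 61 = 6100 ≡ 1 (mod 107)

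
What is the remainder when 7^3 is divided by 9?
7^{3} = 343 ≡ 1 mod 9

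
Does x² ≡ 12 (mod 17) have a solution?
By Euler's criterion: 12^{8} ≡ 16 (mod 17). Since this equals -1 (≡ 16), 12 is not a QR.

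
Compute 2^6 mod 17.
By repeated squaring mod 17: 2^{1}≡2, 2^{2}≡4, 2^{4}≡16. Then 2^{6} = 2^{4+2} ≡ 16 × 4 ≡ 13 mod 17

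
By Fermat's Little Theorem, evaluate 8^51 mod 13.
By Fermat: 8^{12} ≡ 1 (mod 13). 51 = 4×12 + 3. So 8^{51} ≡ 8^{3} ≡ 5 (mod 13)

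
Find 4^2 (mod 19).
4^{2} = 16 ≡ 16 (mod 19)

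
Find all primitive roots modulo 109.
There are φ(108) = 36 primitive roots mod 109: {6, 10, 11, 13, 14, 18, 24, 30, 37, 39, 40, 42, 44, 47, 50, 51, 52, 53, 56, 57, 58, 59, 62, 65, 67, 69, 70, 72, 79, 85, 91, 95, 96, 98, 99, 103}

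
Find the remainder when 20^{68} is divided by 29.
By Fermat: 20^{28} ≡ 1 mod 29. 68 = 2×28 + 12. So 20^{68} ≡ 20^{12} ≡ 24 mod 29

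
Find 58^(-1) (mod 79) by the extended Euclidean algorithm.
Extended GCD: 58(15) + 79(-11) = 1. So 58^(-1) ≡ 15 (mod 79). Verify: 58 × 15 = 870 ≡ 1 (mod 79)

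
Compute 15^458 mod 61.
Using Fermat: 15^{60} ≡ 1 (mod 61). 458 ≡ 38 (mod 60). So 15^{458} ≡ 15^{38} ≡ 25 (mod 61)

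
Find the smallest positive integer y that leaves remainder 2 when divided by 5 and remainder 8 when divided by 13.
M = 5 × 13 = 65. M₁ = 13, y₁ ≡ 2 (mod 5). M₂ = 5, y₂ ≡ 8 (mod 13). y = 2×13×2 + 8×5×8 ≡ 47 (mod 65)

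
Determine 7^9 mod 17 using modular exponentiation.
By repeated squaring (mod 17): 7^{1}≡7, 7^{2}≡15, 7^{4}≡4, 7^{8}≡16. Then 7^{9} = 7^{8+1} ≡ 16 × 7 ≡ 10 (mod 17)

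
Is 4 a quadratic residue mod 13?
By Euler's criterion: 4^{6} ≡ 1 mod 13. Since this equals 1, 4 is a QR.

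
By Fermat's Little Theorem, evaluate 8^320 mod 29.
By Fermat: 8^{28} ≡ 1 mod 29. 320 ≡ 12 mod 28. So 8^{320} ≡ 8^{12} ≡ 24 mod 29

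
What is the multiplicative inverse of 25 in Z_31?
Since 31 is prime, by Fermat 25^(-1) ≡ 25^{29} ≡ 5 mod 31. Verify: 25 × 5 = 125 ≡ 1 mod 31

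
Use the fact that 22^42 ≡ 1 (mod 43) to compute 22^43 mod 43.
By Fermat: 22^{42} ≡ 1 (mod 43). So 22^{43} = 22^{42} · 22^{1} ≡ 22^{1} ≡ 22 (mod 43)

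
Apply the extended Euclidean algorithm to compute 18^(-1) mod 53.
Extended GCD: 18(3) + 53(-1) = 1. So 18^(-1) ≡ 3 mod 53. Verify: 18 × 3 = 54 ≡ 1 mod 53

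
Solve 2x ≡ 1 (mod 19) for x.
Since 19 is prime, by Fermat 2^(-1) ≡ 2^{17} ≡ 10 (mod 19). Verify: 2 × 10 = 20 ≡ 1 (mod 19)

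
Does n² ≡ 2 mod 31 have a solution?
By Euler's criterion: 2^{15} ≡ 1 mod 31. Since this equals 1, 2 is a QR.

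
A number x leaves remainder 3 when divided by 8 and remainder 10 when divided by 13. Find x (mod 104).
M = 8 × 13 = 104. M₁ = 13, y₁ ≡ 5 (mod 8). M₂ = 8, y₂ ≡ 5 (mod 13). x = 3×13×5 + 10×8×5 ≡ 75 (mod 104)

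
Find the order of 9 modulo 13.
Powers of 9 mod 13: 9^1≡9, 9^2≡3, 9^3≡1. So the order of 9 is 3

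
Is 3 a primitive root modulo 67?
3^{22} ≡ 1 mod 67 and 22 < 66, so ord_67(3) = 22 ≠ 66 and 3 is not a primitive root.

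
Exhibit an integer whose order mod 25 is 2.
24 has order 2 mod 25 since 24^{2} ≡ 1 (mod 25) and no smaller power works.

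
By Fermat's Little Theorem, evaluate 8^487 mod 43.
By Fermat: 8^{42} ≡ 1 (mod 43). 487 ≡ 25 (mod 42). So 8^{487} ≡ 8^{25} ≡ 32 (mod 43)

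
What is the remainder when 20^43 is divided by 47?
By repeated squaring mod 47: 20^{1}≡20, 20^{2}≡24, 20^{4}≡12, 20^{8}≡3, 20^{16}≡9, 20^{32}≡34. Then 20^{43} = 20^{32+8+2+1} ≡ 34 × 3 × 24 × 20 ≡ 33 mod 47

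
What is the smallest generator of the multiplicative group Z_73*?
g = 5. Powers: [5, 25, 52, 41, 59, 3, 15, 2, ...] generates all 72 non-zero residues.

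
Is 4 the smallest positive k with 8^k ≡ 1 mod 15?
Powers of 8 mod 15: 8^1≡8, 8^2≡4, 8^3≡2, 8^4≡1. First k with 8^k≡1 is k=4. Yes, ord_15(8) = 4.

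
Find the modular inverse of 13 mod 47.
Since 47 is prime, by Fermat 13^(-1) ≡ 13^{45} ≡ 29 (mod 47). Verify: 13 × 29 = 377 ≡ 1 (mod 47)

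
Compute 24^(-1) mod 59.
Since 59 is prime, by Fermat 24^(-1) ≡ 24^{57} ≡ 32 mod 59. Verify: 24 × 32 = 768 ≡ 1 mod 59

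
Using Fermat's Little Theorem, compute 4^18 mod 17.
By Fermat: 4^{16} ≡ 1 mod 17. So 4^{18} = 4^{16} · 4^{2} ≡ 4^{2} ≡ 16 mod 17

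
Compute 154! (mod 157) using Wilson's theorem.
(156)! = (154)! × (155) × (156) ≡ -1 (mod 157). So (154)! ≡ -1 × [(156)(155)]^(-1) ≡ 78 (mod 157)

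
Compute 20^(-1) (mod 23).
Since 23 is prime, by Fermat 20^(-1) ≡ 20^{21} ≡ 15 (mod 23). Verify: 20 × 15 = 300 ≡ 1 (mod 23)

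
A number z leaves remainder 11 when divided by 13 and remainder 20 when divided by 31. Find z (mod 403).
M = 13 × 31 = 403. M₁ = 31, y₁ ≡ 8 (mod 13). M₂ = 13, y₂ ≡ 12 (mod 31). z = 11×31×8 + 20×13×12 ≡ 206 (mod 403)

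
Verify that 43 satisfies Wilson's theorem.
(42)! mod 43 = 42. Since this equals -1 mod 43, Wilson confirms 43 is prime.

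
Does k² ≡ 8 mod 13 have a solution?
By Euler's criterion: 8^{6} ≡ 12 mod 13. Since this equals -1 (≡ 12), 8 is not a QR.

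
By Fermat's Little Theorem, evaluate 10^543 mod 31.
By Fermat: 10^{30} ≡ 1 (mod 31). 543 ≡ 3 (mod 30). So 10^{543} ≡ 10^{3} ≡ 8 (mod 31)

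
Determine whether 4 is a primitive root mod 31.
4^{5} ≡ 1 mod 31 and 5 < 30, so ord_31(4) = 5 ≠ 30 and 4 is not a primitive root.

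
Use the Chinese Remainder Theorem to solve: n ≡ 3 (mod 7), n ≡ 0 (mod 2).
M = 7 × 2 = 14. M₁ = 2, y₁ ≡ 4 (mod 7). M₂ = 7, y₂ ≡ 1 (mod 2). n = 3×2×4 + 0×7×1 ≡ 10 (mod 14)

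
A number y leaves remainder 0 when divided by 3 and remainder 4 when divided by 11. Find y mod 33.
M = 3 × 11 = 33. M₁ = 11, y₁ ≡ 2 mod 3. M₂ = 3, y₂ ≡ 4 mod 11. y = 0×11×2 + 4×3×4 ≡ 15 mod 33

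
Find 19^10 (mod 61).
By repeated squaring (mod 61): 19^{1}≡19, 19^{2}≡56, 19^{4}≡25, 19^{8}≡15. Then 19^{10} = 19^{8+2} ≡ 15 × 56 ≡ 47 (mod 61)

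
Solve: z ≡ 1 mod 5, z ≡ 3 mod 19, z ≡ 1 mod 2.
M = 5 × 19 × 2 = 190. M₁ = 38, y₁ ≡ 2 mod 5. M₂ = 10, y₂ ≡ 2 mod 19. M₃ = 95, y₃ ≡ 1 mod 2. z = 1×38×2 + 3×10×2 + 1×95×1 ≡ 41 mod 190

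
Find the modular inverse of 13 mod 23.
Since 23 is prime, by Fermat 13^(-1) ≡ 13^{21} ≡ 16 mod 23. Verify: 13 × 16 = 208 ≡ 1 mod 23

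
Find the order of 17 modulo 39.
Powers of 17 mod 39: 17^1≡17, 17^2≡16, 17^3≡38, 17^4≡22, 17^5≡23, 17^6≡1. So the order of 17 is 6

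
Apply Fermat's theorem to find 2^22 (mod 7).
By Fermat: 2^{6} ≡ 1 (mod 7). 22 = 3×6 + 4. So 2^{22} ≡ 2^{4} ≡ 2 (mod 7)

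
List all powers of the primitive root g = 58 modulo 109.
58^1, 58^2, ..., 58^{108} mod 109: [58, 94, 2, 7, 79, 4, 14, 49, 8, 28, 98, 16, 56, 87, 32, 3, 65, 64, 6, 21, 19, 12, 42, 38, 24, 84, 76, 48, 59, 43, 96, 9, 86, 83, 18, 63, 57, 36, 17, 5, 72, 34, 10, 35, 68, 20, 70, 27, 40, 31, 54, 80, 62, 108, 51, 15, 107, 102, 30, 105, 95, 60, 101, 81, 11, 93, 53, 22, 77, 106, 44, 45, 103, 88, 90, 97, 67, 71, 85, 25, 33, 61, 50, 66, 13, 100, 23, 26, 91, 46, 52, 73, 92, 104, 37, 75, 99, 74, 41, 89, 39, 82, 69, 78, 55, 29, 47, 1]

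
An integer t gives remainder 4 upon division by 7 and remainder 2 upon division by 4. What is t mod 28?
M = 7 × 4 = 28. M₁ = 4, y₁ ≡ 2 mod 7. M₂ = 7, y₂ ≡ 3 mod 4. t = 4×4×2 + 2×7×3 ≡ 18 mod 28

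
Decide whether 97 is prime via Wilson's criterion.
(96)! mod 97 = 96. Since 96 ≡ -1 (mod 97), 97 is prime.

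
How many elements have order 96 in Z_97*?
Number of primitive roots mod 97 = φ(p-1) = φ(96) = 32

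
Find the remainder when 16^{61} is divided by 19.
By Fermat: 16^{18} ≡ 1 (mod 19). 61 = 3×18 + 7. So 16^{61} ≡ 16^{7} ≡ 17 (mod 19)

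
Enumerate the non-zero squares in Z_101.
Squares in Z_101*: {1, 4, 5, 6, 9, 13, 14, 16, 17, 19, 20, 21, 22, 23, 24, 25, 30, 31, 33, 36, 37, 43, 45, 47, 49, 52, 54, 56, 58, 64, 65, 68, 70, 71, 76, 77, 78, 79, 80, 81, 82, 84, 85, 87, 88, 92, 95, 96, 97, 100}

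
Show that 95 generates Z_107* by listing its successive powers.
95^1, 95^2, ..., 95^{106} mod 107: [95, 37, 91, 85, 50, 42, 31, 56, 77, 39, 67, 52, 18, 105, 24, 33, 32, 44, 7, 23, 45, 102, 60, 29, 80, 3, 71, 4, 59, 41, 43, 19, 93, 61, 17, 10, 94, 49, 54, 101, 72, 99, 96, 25, 21, 69, 28, 92, 73, 87, 26, 9, 106, 12, 70, 16, 22, 57, 65, 76, 51, 30, 68, 40, 55, 89, 2, 83, 74, 75, 63, 100, 84, 62, 5, 47, 78, 27, 104, 36, 103, 48, 66, 64, 88, 14, 46, 90, 97, 13, 58, 53, 6, 35, 8, 11, 82, 86, 38, 79, 15, 34, 20, 81, 98, 1]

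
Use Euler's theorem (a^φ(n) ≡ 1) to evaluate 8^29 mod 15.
By Euler: 8^{8} ≡ 1 (mod 15) since gcd(8, 15) = 1. 29 = 3×8 + 5. So 8^{29} ≡ 8^{5} ≡ 8 (mod 15)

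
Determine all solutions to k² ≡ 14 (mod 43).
The square roots of 14 mod 43 are 10 and 33. Verify: 10² = 100 ≡ 14 (mod 43)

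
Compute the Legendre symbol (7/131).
(7/131) = 7^{65} mod 131 = 1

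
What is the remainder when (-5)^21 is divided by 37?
By repeated squaring mod 37: (-5)^{1}≡32, (-5)^{2}≡25, (-5)^{4}≡33, (-5)^{8}≡16, (-5)^{16}≡34. Then (-5)^{21} = (-5)^{16+4+1} ≡ 34 × 33 × 32 ≡ 14 mod 37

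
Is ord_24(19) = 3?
Powers of 19 mod 24: 19^1≡19, 19^2≡1. Already 19^2≡1, so the order is 2 < 3. No, the actual order is 2.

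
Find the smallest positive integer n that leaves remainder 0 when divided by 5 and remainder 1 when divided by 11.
M = 5 × 11 = 55. M₁ = 11, y₁ ≡ 1 mod 5. M₂ = 5, y₂ ≡ 9 mod 11. n = 0×11×1 + 1×5×9 ≡ 45 mod 55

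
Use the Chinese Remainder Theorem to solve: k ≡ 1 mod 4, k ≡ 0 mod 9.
M = 4 × 9 = 36. M₁ = 9, y₁ ≡ 1 mod 4. M₂ = 4, y₂ ≡ 7 mod 9. k = 1×9×1 + 0×4×7 ≡ 9 mod 36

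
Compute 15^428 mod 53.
Using Fermat: 15^{52} ≡ 1 mod 53. 428 ≡ 12 mod 52. So 15^{428} ≡ 15^{12} ≡ 46 mod 53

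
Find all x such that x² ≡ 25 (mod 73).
The square roots of 25 mod 73 are 68 and 5. Verify: 68² = 4624 ≡ 25 (mod 73)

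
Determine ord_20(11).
Powers of 11 mod 20: 11^1≡11, 11^2≡1. ord_20(11) = 2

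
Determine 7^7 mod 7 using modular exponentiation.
By repeated squaring (mod 7): 7^{1}≡0, 7^{2}≡0, 7^{4}≡0. Then 7^{7} = 7^{4+2+1} ≡ 0 × 0 × 0 ≡ 0 (mod 7)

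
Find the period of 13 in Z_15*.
Powers of 13 mod 15: 13^1≡13, 13^2≡4, 13^3≡7, 13^4≡1. ord_15(13) = 4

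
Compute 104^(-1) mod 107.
Since 107 is prime, by Fermat 104^(-1) ≡ 104^{105} ≡ 71 mod 107. Verify: 104 × 71 = 7384 ≡ 1 mod 107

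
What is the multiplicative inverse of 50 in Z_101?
Since 101 is prime, by Fermat 50^(-1) ≡ 50^{99} ≡ 99 mod 101. Verify: 50 × 99 = 4950 ≡ 1 mod 101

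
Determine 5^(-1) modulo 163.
Since 163 is prime, by Fermat 5^(-1) ≡ 5^{161} ≡ 98 (mod 163). Verify: 5 × 98 = 490 ≡ 1 (mod 163)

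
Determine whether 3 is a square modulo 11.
By Euler's criterion: 3^{5} ≡ 1 mod 11. Since this equals 1, 3 is a QR.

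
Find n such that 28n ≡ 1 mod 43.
Since 43 is prime, by Fermat 28^(-1) ≡ 28^{41} ≡ 20 mod 43. Verify: 28 × 20 = 560 ≡ 1 mod 43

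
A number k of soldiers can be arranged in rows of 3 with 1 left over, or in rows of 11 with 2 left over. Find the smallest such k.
M = 3 × 11 = 33. M₁ = 11, y₁ ≡ 2 (mod 3). M₂ = 3, y₂ ≡ 4 (mod 11). k = 1×11×2 + 2×3×4 ≡ 13 (mod 33)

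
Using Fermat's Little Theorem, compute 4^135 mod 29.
By Fermat: 4^{28} ≡ 1 mod 29. 135 = 4×28 + 23. So 4^{135} ≡ 4^{23} ≡ 13 mod 29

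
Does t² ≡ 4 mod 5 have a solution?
By Euler's criterion: 4^{2} ≡ 1 mod 5. Since this equals 1, 4 is a QR.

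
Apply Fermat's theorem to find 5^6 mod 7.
By Fermat's Little Theorem, 5^{6} ≡ 1 mod 7 since 7 is prime and gcd(5, 7) = 1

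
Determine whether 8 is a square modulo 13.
By Euler's criterion: 8^{6} ≡ 12 (mod 13). Since this equals -1 (≡ 12), 8 is not a QR.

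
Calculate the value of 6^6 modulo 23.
By repeated squaring mod 23: 6^{1}≡6, 6^{2}≡13, 6^{4}≡8. Then 6^{6} = 6^{4+2} ≡ 8 × 13 ≡ 12 mod 23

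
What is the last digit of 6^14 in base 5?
Using Fermat: 6^{4} ≡ 1 mod 5. 14 ≡ 2 mod 4. So 6^{14} ≡ 6^{2} ≡ 1 mod 5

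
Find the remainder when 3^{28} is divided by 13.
By Fermat: 3^{12} ≡ 1 (mod 13). 28 = 2×12 + 4. So 3^{28} ≡ 3^{4} ≡ 3 (mod 13)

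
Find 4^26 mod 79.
By repeated squaring mod 79: 4^{1}≡4, 4^{2}≡16, 4^{4}≡19, 4^{8}≡45, 4^{16}≡50. Then 4^{26} = 4^{16+8+2} ≡ 50 × 45 × 16 ≡ 55 mod 79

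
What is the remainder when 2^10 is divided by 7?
Using Fermat: 2^{6} ≡ 1 mod 7. 10 ≡ 4 mod 6. So 2^{10} ≡ 2^{4} ≡ 2 mod 7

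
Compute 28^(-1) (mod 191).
Since 191 is prime, by Fermat 28^(-1) ≡ 28^{189} ≡ 116 (mod 191). Verify: 28 × 116 = 3248 ≡ 1 (mod 191)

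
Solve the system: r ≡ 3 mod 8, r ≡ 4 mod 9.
M = 8 × 9 = 72. M₁ = 9, y₁ ≡ 1 mod 8. M₂ = 8, y₂ ≡ 8 mod 9. r = 3×9×1 + 4×8×8 ≡ 67 mod 72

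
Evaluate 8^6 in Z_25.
By repeated squaring mod 25: 8^{1}≡8, 8^{2}≡14, 8^{4}≡21. Then 8^{6} = 8^{4+2} ≡ 21 × 14 ≡ 19 mod 25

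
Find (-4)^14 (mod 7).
Using Fermat: (-4)^{6} ≡ 1 (mod 7). 14 ≡ 2 (mod 6). So (-4)^{14} ≡ (-4)^{2} ≡ 2 (mod 7)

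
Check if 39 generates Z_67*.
39^{33} ≡ 1 (mod 67) and 33 < 66, so ord_67(39) = 33 ≠ 66 and 39 is not a primitive root.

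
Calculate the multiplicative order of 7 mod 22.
Powers of 7 mod 22: 7^1≡7, 7^2≡5, 7^3≡13, 7^4≡3, 7^5≡21, 7^6≡15, 7^7≡17, 7^8≡9, 7^9≡19, 7^10≡1. Order = 10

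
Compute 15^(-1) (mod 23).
Since 23 is prime, by Fermat 15^(-1) ≡ 15^{21} ≡ 20 (mod 23). Verify: 15 × 20 = 300 ≡ 1 (mod 23)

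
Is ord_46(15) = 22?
Powers of 15 mod 46: 15^1≡15, 15^2≡41, 15^3≡17, 15^4≡25, 15^5≡7, 15^6≡13, 15^7≡11, 15^8≡27, 15^9≡37, 15^10≡3, 15^11≡45, 15^12≡31, 15^13≡5, 15^14≡29, 15^15≡21, 15^16≡39, 15^17≡33, 15^18≡35, 15^19≡19, 15^20≡9, 15^21≡43, 15^22≡1. First k with 15^k≡1 is k=22. Yes, ord_46(15) = 22.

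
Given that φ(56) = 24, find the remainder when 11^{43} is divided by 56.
By Euler: 11^{24} ≡ 1 mod 56 since gcd(11, 56) = 1. 43 = 1×24 + 19. So 11^{43} ≡ 11^{19} ≡ 11 mod 56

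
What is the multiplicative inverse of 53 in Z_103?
Since 103 is prime, by Fermat 53^(-1) ≡ 53^{101} ≡ 35 mod 103. Verify: 53 × 35 = 1855 ≡ 1 mod 103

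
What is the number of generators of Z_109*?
Number of primitive roots mod 109 = φ(p-1) = φ(108) = 36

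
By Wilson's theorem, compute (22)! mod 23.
By Wilson's theorem, (22)! ≡ -1 ≡ 22 mod 23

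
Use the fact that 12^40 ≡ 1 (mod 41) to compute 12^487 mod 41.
By Fermat: 12^{40} ≡ 1 (mod 41). 487 ≡ 7 (mod 40). So 12^{487} ≡ 12^{7} ≡ 22 (mod 41)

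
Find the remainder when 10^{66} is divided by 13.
By Fermat: 10^{12} ≡ 1 (mod 13). 66 = 5×12 + 6. So 10^{66} ≡ 10^{6} ≡ 1 (mod 13)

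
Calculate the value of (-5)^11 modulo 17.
By repeated squaring mod 17: (-5)^{1}≡12, (-5)^{2}≡8, (-5)^{4}≡13, (-5)^{8}≡16. Then (-5)^{11} = (-5)^{8+2+1} ≡ 16 × 8 × 12 ≡ 6 mod 17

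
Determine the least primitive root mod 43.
g = 3. Powers: [3, 9, 27, 38, 28, 41, 37, ...] generates all 42 non-zero residues.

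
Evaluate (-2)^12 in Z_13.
Using Fermat: (-2)^{12} ≡ 1 mod 13. 12 ≡ 0 mod 12. So (-2)^{12} ≡ (-2)^{0} ≡ 1 mod 13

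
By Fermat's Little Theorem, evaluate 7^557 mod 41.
By Fermat: 7^{40} ≡ 1 (mod 41). 557 ≡ 37 (mod 40). So 7^{557} ≡ 7^{37} ≡ 11 (mod 41)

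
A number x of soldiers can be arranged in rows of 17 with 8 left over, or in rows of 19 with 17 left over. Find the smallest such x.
M = 17 × 19 = 323. M₁ = 19, y₁ ≡ 9 mod 17. M₂ = 17, y₂ ≡ 9 mod 19. x = 8×19×9 + 17×17×9 ≡ 93 mod 323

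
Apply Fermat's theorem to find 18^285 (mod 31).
By Fermat: 18^{30} ≡ 1 (mod 31). 285 ≡ 15 (mod 30). So 18^{285} ≡ 18^{15} ≡ 1 (mod 31)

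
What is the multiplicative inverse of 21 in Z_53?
Since 53 is prime, by Fermat 21^(-1) ≡ 21^{51} ≡ 48 (mod 53). Verify: 21 × 48 = 1008 ≡ 1 (mod 53)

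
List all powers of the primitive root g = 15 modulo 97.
15^1, 15^2, ..., 15^{96} mod 97: [15, 31, 77, 88, 59, 12, 83, 81, 51, 86, 29, 47, 26, 2, 30, 62, 57, 79, 21, 24, 69, 65, 5, 75, 58, 94, 52, 4, 60, 27, 17, 61, 42, 48, 41, 33, 10, 53, 19, 91, 7, 8, 23, 54, 34, 25, 84, 96, 82, 66, 20, 9, 38, 85, 14, 16, 46, 11, 68, 50, 71, 95, 67, 35, 40, 18, 76, 73, 28, 32, 92, 22, 39, 3, 45, 93, 37, 70, 80, 36, 55, 49, 56, 64, 87, 44, 78, 6, 90, 89, 74, 43, 63, 72, 13, 1]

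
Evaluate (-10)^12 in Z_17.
By repeated squaring (mod 17): (-10)^{1}≡7, (-10)^{2}≡15, (-10)^{4}≡4, (-10)^{8}≡16. Then (-10)^{12} = (-10)^{8+4} ≡ 16 × 4 ≡ 13 (mod 17)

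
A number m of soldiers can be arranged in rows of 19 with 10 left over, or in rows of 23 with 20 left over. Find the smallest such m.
M = 19 × 23 = 437. M₁ = 23, y₁ ≡ 5 (mod 19). M₂ = 19, y₂ ≡ 17 (mod 23). m = 10×23×5 + 20×19×17 ≡ 181 (mod 437)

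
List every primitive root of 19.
There are φ(18) = 6 primitive roots mod 19: {2, 3, 10, 13, 14, 15}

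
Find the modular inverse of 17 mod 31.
Since 31 is prime, by Fermat 17^(-1) ≡ 17^{29} ≡ 11 (mod 31). Verify: 17 × 11 = 187 ≡ 1 (mod 31)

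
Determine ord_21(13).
Powers of 13 mod 21: 13^1≡13, 13^2≡1. ord_21(13) = 2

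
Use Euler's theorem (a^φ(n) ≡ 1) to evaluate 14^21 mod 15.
By Euler: 14^{8} ≡ 1 (mod 15) since gcd(14, 15) = 1. 21 = 2×8 + 5. So 14^{21} ≡ 14^{5} ≡ 14 (mod 15)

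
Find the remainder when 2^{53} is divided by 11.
By Fermat: 2^{10} ≡ 1 (mod 11). 53 = 5×10 + 3. So 2^{53} ≡ 2^{3} ≡ 8 (mod 11)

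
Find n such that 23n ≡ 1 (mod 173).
Since 173 is prime, by Fermat 23^(-1) ≡ 23^{171} ≡ 158 (mod 173). Verify: 23 × 158 = 3634 ≡ 1 (mod 173)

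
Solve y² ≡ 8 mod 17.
The square roots of 8 mod 17 are 12 and 5. Verify: 12² = 144 ≡ 8 mod 17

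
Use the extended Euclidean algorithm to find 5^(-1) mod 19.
Extended GCD: 5(4) + 19(-1) = 1. So 5^(-1) ≡ 4 mod 19. Verify: 5 × 4 = 20 ≡ 1 mod 19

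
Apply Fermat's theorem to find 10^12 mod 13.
By Fermat's Little Theorem, 10^{12} ≡ 1 mod 13 since 13 is prime and gcd(10, 13) = 1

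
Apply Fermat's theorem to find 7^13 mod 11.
By Fermat: 7^{10} ≡ 1 mod 11. So 7^{13} = 7^{10} · 7^{3} ≡ 7^{3} ≡ 2 mod 11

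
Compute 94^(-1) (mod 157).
Since 157 is prime, by Fermat 94^(-1) ≡ 94^{155} ≡ 152 (mod 157). Verify: 94 × 152 = 14288 ≡ 1 (mod 157)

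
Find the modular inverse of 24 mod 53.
Since 53 is prime, by Fermat 24^(-1) ≡ 24^{51} ≡ 42 (mod 53). Verify: 24 × 42 = 1008 ≡ 1 (mod 53)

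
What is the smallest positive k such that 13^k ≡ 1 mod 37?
Powers of 13 mod 37: 13^1≡13, 13^2≡21, 13^3≡14, 13^4≡34, 13^5≡35, 13^6≡11, 13^7≡32, 13^8≡9, 13^9≡6, 13^10≡4, 13^11≡15, 13^12≡10, 13^13≡19, 13^14≡25, 13^15≡29, 13^16≡7, 13^17≡17, 13^18≡36, 13^19≡24, 13^20≡16, 13^21≡23, 13^22≡3, 13^23≡2, 13^24≡26, 13^25≡5, 13^26≡28, 13^27≡31, 13^28≡33, 13^29≡22, 13^30≡27, 13^31≡18, 13^32≡12, 13^33≡8, 13^34≡30, 13^35≡20, 13^36≡1. Order = 36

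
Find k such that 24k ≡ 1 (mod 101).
Since 101 is prime, by Fermat 24^(-1) ≡ 24^{99} ≡ 80 (mod 101). Verify: 24 × 80 = 1920 ≡ 1 (mod 101)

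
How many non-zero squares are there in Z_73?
For prime 73, there are (p-1)/2 = (73-1)/2 = 36 quadratic residues (excluding 0).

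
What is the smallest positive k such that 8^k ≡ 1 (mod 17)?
Powers of 8 mod 17: 8^1≡8, 8^2≡13, 8^3≡2, 8^4≡16, 8^5≡9, 8^6≡4, 8^7≡15, 8^8≡1. Order = 8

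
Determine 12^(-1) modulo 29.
Since 29 is prime, by Fermat 12^(-1) ≡ 12^{27} ≡ 17 (mod 29). Verify: 12 × 17 = 204 ≡ 1 (mod 29)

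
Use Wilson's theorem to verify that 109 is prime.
(108)! mod 109 = 108. Since this equals -1 mod 109, Wilson confirms 109 is prime.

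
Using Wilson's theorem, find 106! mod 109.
(108)! = (106)! × (107) × (108) ≡ -1 (mod 109). So (106)! ≡ -1 × [(108)(107)]^(-1) ≡ 54 (mod 109)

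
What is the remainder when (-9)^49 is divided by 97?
By repeated squaring (mod 97): (-9)^{1}≡88, (-9)^{2}≡81, (-9)^{4}≡62, (-9)^{8}≡61, (-9)^{16}≡35, (-9)^{32}≡61. Then (-9)^{49} = (-9)^{32+16+1} ≡ 61 × 35 × 88 ≡ 88 (mod 97)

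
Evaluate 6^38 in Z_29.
Using Fermat: 6^{28} ≡ 1 mod 29. 38 ≡ 10 mod 28. So 6^{38} ≡ 6^{10} ≡ 16 mod 29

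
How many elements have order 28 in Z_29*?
There are φ(29-1) = φ(28) = 12 primitive roots modulo 29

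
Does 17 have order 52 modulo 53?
17^{26} ≡ 1 mod 53 and 26 < 52, so ord_53(17) = 26 ≠ 52 and 17 is not a primitive root.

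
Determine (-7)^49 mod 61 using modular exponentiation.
By repeated squaring (mod 61): (-7)^{1}≡54, (-7)^{2}≡49, (-7)^{4}≡22, (-7)^{8}≡57, (-7)^{16}≡16, (-7)^{32}≡12. Then (-7)^{49} = (-7)^{32+16+1} ≡ 12 × 16 × 54 ≡ 59 (mod 61)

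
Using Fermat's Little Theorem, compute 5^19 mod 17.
By Fermat: 5^{16} ≡ 1 mod 17. So 5^{19} = 5^{16} · 5^{3} ≡ 5^{3} ≡ 6 mod 17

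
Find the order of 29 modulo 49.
Powers of 29 mod 49: 29^1≡29, 29^2≡8, 29^3≡36, 29^4≡15, 29^5≡43, 29^6≡22, 29^7≡1. Order = 7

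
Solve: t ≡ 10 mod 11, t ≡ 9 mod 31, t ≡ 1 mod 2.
M = 11 × 31 × 2 = 682. M₁ = 62, y₁ ≡ 8 mod 11. M₂ = 22, y₂ ≡ 24 mod 31. M₃ = 341, y₃ ≡ 1 mod 2. t = 10×62×8 + 9×22×24 + 1×341×1 ≡ 505 mod 682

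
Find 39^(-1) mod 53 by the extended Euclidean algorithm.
Extended GCD: 39(-19) + 53(14) = 1. So 39^(-1) ≡ -19 ≡ 34 mod 53. Verify: 39 × 34 = 1326 ≡ 1 mod 53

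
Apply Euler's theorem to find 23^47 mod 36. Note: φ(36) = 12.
By Euler: 23^{12} ≡ 1 mod 36 since gcd(23, 36) = 1. 47 = 3×12 + 11. So 23^{47} ≡ 23^{11} ≡ 11 mod 36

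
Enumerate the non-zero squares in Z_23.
Quadratic residues modulo 23: {1, 2, 3, 4, 6, 8, 9, 12, 13, 16, 18}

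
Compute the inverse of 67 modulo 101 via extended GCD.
Extended GCD: 67(-3) + 101(2) = 1. So 67^(-1) ≡ -3 ≡ 98 mod 101. Verify: 67 × 98 = 6566 ≡ 1 mod 101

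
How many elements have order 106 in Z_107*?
A prime p has φ(p-1) primitive roots; here φ(106) = 52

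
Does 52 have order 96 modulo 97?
52^{32} ≡ 1 (mod 97) and 32 < 96, so ord_97(52) = 32 ≠ 96 and 52 is not a primitive root.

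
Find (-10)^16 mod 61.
By repeated squaring mod 61: (-10)^{1}≡51, (-10)^{2}≡39, (-10)^{4}≡57, (-10)^{8}≡16, (-10)^{16}≡12. So (-10)^{16} ≡ 12 mod 61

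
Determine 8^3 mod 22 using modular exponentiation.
8^{3} = 512 ≡ 6 mod 22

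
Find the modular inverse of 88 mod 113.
Since 113 is prime, by Fermat 88^(-1) ≡ 88^{111} ≡ 9 mod 113. Verify: 88 × 9 = 792 ≡ 1 mod 113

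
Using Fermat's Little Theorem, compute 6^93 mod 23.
By Fermat: 6^{22} ≡ 1 mod 23. 93 = 4×22 + 5. So 6^{93} ≡ 6^{5} ≡ 2 mod 23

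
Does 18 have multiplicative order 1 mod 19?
Powers of 18 mod 19: 18^1≡18, 18^2≡1. 18^1≡18≢1, so ord ≠ 1. No, the actual order is 2.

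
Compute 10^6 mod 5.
By repeated squaring mod 5: 10^{1}≡0, 10^{2}≡0, 10^{4}≡0. Then 10^{6} = 10^{4+2} ≡ 0 × 0 ≡ 0 mod 5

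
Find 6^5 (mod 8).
By repeated squaring (mod 8): 6^{1}≡6, 6^{2}≡4, 6^{4}≡0. Then 6^{5} = 6^{4+1} ≡ 0 × 6 ≡ 0 (mod 8)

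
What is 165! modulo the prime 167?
(166)! = (165)! × (166) ≡ -1 mod 167. So (165)! ≡ -1 × (166)^(-1) ≡ (-1)×(-1) = 1 mod 167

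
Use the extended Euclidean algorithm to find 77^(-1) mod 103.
Extended GCD: 77(-4) + 103(3) = 1. So 77^(-1) ≡ -4 ≡ 99 (mod 103). Verify: 77 × 99 = 7623 ≡ 1 (mod 103)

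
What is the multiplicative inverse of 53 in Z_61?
Since 61 is prime, by Fermat 53^(-1) ≡ 53^{59} ≡ 38 (mod 61). Verify: 53 × 38 = 2014 ≡ 1 (mod 61)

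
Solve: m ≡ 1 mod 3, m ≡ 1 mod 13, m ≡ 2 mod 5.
M = 3 × 13 × 5 = 195. M₁ = 65, y₁ ≡ 2 mod 3. M₂ = 15, y₂ ≡ 7 mod 13. M₃ = 39, y₃ ≡ 4 mod 5. m = 1×65×2 + 1×15×7 + 2×39×4 ≡ 157 mod 195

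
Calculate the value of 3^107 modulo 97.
Using Fermat: 3^{96} ≡ 1 (mod 97). 107 ≡ 11 (mod 96). So 3^{107} ≡ 3^{11} ≡ 25 (mod 97)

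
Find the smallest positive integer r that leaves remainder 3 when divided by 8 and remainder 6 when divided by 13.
M = 8 × 13 = 104. M₁ = 13, y₁ ≡ 5 (mod 8). M₂ = 8, y₂ ≡ 5 (mod 13). r = 3×13×5 + 6×8×5 ≡ 19 (mod 104)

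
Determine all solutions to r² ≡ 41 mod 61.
The square roots of 41 mod 61 are 38 and 23. Verify: 38² = 1444 ≡ 41 mod 61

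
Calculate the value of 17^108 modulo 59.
Using Fermat: 17^{58} ≡ 1 mod 59. 108 ≡ 50 mod 58. So 17^{108} ≡ 17^{50} ≡ 29 mod 59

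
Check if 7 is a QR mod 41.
By Euler's criterion: 7^{20} ≡ 40 mod 41. Since this equals -1 (≡ 40), 7 is not a QR.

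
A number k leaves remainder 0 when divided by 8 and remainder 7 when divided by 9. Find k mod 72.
M = 8 × 9 = 72. M₁ = 9, y₁ ≡ 1 mod 8. M₂ = 8, y₂ ≡ 8 mod 9. k = 0×9×1 + 7×8×8 ≡ 16 mod 72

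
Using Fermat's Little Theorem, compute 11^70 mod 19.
By Fermat: 11^{18} ≡ 1 mod 19. 70 = 3×18 + 16. So 11^{70} ≡ 11^{16} ≡ 11 mod 19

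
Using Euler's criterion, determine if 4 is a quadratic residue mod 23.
By Euler's criterion: 4^{11} ≡ 1 (mod 23). Since this equals 1, 4 is a QR.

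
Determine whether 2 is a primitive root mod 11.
ord_11(2) divides 10. For each prime q|10: 2^{5}≡10, 2^{2}≡4, none ≡ 1. So 2 has order 10 and is a primitive root mod 11.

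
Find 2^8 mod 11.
By repeated squaring mod 11: 2^{1}≡2, 2^{2}≡4, 2^{4}≡5, 2^{8}≡3. So 2^{8} ≡ 3 mod 11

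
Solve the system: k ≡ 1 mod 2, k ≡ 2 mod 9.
M = 2 × 9 = 18. M₁ = 9, y₁ ≡ 1 mod 2. M₂ = 2, y₂ ≡ 5 mod 9. k = 1×9×1 + 2×2×5 ≡ 11 mod 18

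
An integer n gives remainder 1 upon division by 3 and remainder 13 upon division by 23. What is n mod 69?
M = 3 × 23 = 69. M₁ = 23, y₁ ≡ 2 mod 3. M₂ = 3, y₂ ≡ 8 mod 23. n = 1×23×2 + 13×3×8 ≡ 13 mod 69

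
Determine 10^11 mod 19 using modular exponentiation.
By repeated squaring mod 19: 10^{1}≡10, 10^{2}≡5, 10^{4}≡6, 10^{8}≡17. Then 10^{11} = 10^{8+2+1} ≡ 17 × 5 × 10 ≡ 14 mod 19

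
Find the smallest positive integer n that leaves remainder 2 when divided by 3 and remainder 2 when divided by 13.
M = 3 × 13 = 39. M₁ = 13, y₁ ≡ 1 mod 3. M₂ = 3, y₂ ≡ 9 mod 13. n = 2×13×1 + 2×3×9 ≡ 2 mod 39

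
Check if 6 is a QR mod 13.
By Euler's criterion: 6^{6} ≡ 12 mod 13. Since this equals -1 (≡ 12), 6 is not a QR.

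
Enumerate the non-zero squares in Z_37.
QRs mod 37: {1, 3, 4, 7, 9, 10, 11, 12, 16, 21, 25, 26, 27, 28, 30, 33, 34, 36}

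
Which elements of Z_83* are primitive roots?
There are φ(82) = 40 primitive roots mod 83: {2, 5, 6, 8, 13, 14, 15, 18, 19, 20, 22, 24, 32, 34, 35, 39, 42, 43, 45, 46, 47, 50, 52, 53, 54, 55, 56, 57, 58, 60, 62, 66, 67, 71, 72, 73, 74, 76, 79, 80}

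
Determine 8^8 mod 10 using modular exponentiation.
By repeated squaring mod 10: 8^{1}≡8, 8^{2}≡4, 8^{4}≡6, 8^{8}≡6. So 8^{8} ≡ 6 mod 10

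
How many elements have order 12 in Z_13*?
There are φ(13-1) = φ(12) = 4 primitive roots modulo 13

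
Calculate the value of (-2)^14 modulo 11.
Using Fermat: (-2)^{10} ≡ 1 (mod 11). 14 ≡ 4 (mod 10). So (-2)^{14} ≡ (-2)^{4} ≡ 5 (mod 11)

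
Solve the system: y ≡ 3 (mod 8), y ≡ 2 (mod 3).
M = 8 × 3 = 24. M₁ = 3, y₁ ≡ 3 (mod 8). M₂ = 8, y₂ ≡ 2 (mod 3). y = 3×3×3 + 2×8×2 ≡ 11 (mod 24)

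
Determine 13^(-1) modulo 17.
Since 17 is prime, by Fermat 13^(-1) ≡ 13^{15} ≡ 4 mod 17. Verify: 13 × 4 = 52 ≡ 1 mod 17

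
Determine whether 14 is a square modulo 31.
By Euler's criterion: 14^{15} ≡ 1 (mod 31). Since this equals 1, 14 is a QR.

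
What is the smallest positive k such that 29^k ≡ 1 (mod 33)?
Powers of 29 mod 33: 29^1≡29, 29^2≡16, 29^3≡2, 29^4≡25, 29^5≡32, 29^6≡4, 29^7≡17, 29^8≡31, 29^9≡8, 29^10≡1. So the order of 29 is 10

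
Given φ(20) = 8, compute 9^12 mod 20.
By Euler: 9^{8} ≡ 1 (mod 20) since gcd(9, 20) = 1. 12 = 1×8 + 4. So 9^{12} ≡ 9^{4} ≡ 1 (mod 20)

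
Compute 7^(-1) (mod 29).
Since 29 is prime, by Fermat 7^(-1) ≡ 7^{27} ≡ 25 (mod 29). Verify: 7 × 25 = 175 ≡ 1 (mod 29)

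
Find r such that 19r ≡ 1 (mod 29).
Since 29 is prime, by Fermat 19^(-1) ≡ 19^{27} ≡ 26 (mod 29). Verify: 19 × 26 = 494 ≡ 1 (mod 29)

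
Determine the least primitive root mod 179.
g = 2. For each prime q|178: 2^{89}≡178, 2^{2}≡4, none ≡ 1, so ord_179(2) = 178 and 2 is a primitive root.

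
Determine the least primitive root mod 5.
g = 2. Powers: [2, 4, 3, 1] generates all 4 non-zero residues.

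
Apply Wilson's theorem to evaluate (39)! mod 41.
(40)! = (39)! × (40) ≡ -1 mod 41. So (39)! ≡ -1 × (40)^(-1) ≡ (-1)×(-1) = 1 mod 41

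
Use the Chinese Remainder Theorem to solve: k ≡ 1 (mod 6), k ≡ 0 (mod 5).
M = 6 × 5 = 30. M₁ = 5, y₁ ≡ 5 (mod 6). M₂ = 6, y₂ ≡ 1 (mod 5). k = 1×5×5 + 0×6×1 ≡ 25 (mod 30)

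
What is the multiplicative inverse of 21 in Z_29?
Since 29 is prime, by Fermat 21^(-1) ≡ 21^{27} ≡ 18 (mod 29). Verify: 21 × 18 = 378 ≡ 1 (mod 29)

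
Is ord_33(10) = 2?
Powers of 10 mod 33: 10^1≡10, 10^2≡1. First k with 10^k≡1 is k=2. Yes, ord_33(10) = 2.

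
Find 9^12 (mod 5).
Using Fermat: 9^{4} ≡ 1 (mod 5). 12 ≡ 0 (mod 4). So 9^{12} ≡ 9^{0} ≡ 1 (mod 5)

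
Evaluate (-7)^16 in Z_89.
By repeated squaring mod 89: (-7)^{1}≡82, (-7)^{2}≡49, (-7)^{4}≡87, (-7)^{8}≡4, (-7)^{16}≡16. So (-7)^{16} ≡ 16 mod 89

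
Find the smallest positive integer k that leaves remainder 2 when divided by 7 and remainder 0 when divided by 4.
M = 7 × 4 = 28. M₁ = 4, y₁ ≡ 2 (mod 7). M₂ = 7, y₂ ≡ 3 (mod 4). k = 2×4×2 + 0×7×3 ≡ 16 (mod 28)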